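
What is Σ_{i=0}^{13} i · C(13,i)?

Differentiating (1+x)^13 and setting x=1: Σ i·C(13,i) = 13·2^12 = 53248.

53248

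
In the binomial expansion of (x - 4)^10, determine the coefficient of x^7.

The general term is C(10,j)·(x)^j·(-4)^(10-j); the x^7 term has j = 7.
C(10,7) = 120.
Coefficient = C(10,7) · (-4)^3 = 120 · (-64) = -7680.

-7680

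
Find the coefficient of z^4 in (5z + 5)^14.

The general term is C(14,j)·(5z)^j·(5)^(14-j); the z^4 term has j = 4.
C(14,4) = 1001.
Coefficient = C(14,4) · 5^4 · 5^10 = 1001 · 625 · 9765625 = 6109619140625.

6109619140625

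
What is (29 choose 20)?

10015005

C(29,20) = C(29,9) by symmetry.
C(29,9) = (29·28·27·26·25·24·23·22·21) / 9! = 3634245014400 / 362880 = 10015005.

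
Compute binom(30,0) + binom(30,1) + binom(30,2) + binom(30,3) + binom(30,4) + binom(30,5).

174437

1 + 30 + 435 + 4060 + 27405 + 142506 = 174437.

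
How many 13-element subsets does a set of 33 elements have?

C(33,13) = (33·32·31·30·29·28·27·26·25·24·23·22·21) / 13! = 3569119343741952000 / 6227020800 = 573166440.

573166440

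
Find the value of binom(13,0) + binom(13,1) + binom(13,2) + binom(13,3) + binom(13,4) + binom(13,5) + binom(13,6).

4096

1 + 13 + 78 + 286 + 715 + 1287 + 1716 = 4096.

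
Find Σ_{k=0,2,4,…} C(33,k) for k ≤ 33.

4294967296

Half of (1+1)^33 + (1−1)^33 gives the even-index sum: 2^32 = 4294967296.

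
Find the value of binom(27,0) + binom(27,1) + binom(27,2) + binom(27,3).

3304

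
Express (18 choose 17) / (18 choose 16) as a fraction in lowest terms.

C(n,k+1)/C(n,k) = (n−k)/(k+1) = (18−16)/(16+1) = 2/17.

2/17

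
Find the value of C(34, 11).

286097760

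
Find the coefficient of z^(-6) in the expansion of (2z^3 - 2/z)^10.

General term: C(10,j)·(2z^3)^j·(-2/z)^(10-j), with z-exponent 3j − 1(10−j) = 4j − 10.
Set 4j − 10 = -6: j = 1.
C(10,1) = 10; 2^1 = 2; (-2)^9 = -512.
Coefficient = 10 · 2 · (-512) = -10240.

-10240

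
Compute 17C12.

C(17,12) = C(17,5) by symmetry.
C(17,5) = (17·16·15·14·13) / 5! = 742560 / 120 = 6188.

6188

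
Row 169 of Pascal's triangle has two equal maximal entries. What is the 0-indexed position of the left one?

For odd n = 169, C(169,m) peaks at m = (n−1)/2 and (n+1)/2; the smaller is 84.

84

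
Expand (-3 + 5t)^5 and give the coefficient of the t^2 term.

-6750

The general term is C(5,j)·(-3)^j·(5t)^(5-j); the t^2 term has j = 3.
C(5,3) = 10.
Coefficient = C(5,3) · (-3)^3 · 5^2 = 10 · (-27) · 25 = -6750.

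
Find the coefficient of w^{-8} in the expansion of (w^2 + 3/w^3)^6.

General term: C(6,j)·(w^2)^j·(3/w^3)^(6-j), with w-exponent 2j − 3(6−j) = 5j − 18.
Set 5j − 18 = -8: j = 2.
C(6,2) = 15; 1^2 = 1; 3^4 = 81.
Coefficient = 15 · 1 · 81 = 1215.

1215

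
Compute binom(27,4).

C(27,4) = (27·26·25·24) / 4! = 421200 / 24 = 17550.

17550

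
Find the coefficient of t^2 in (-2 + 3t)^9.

The general term is C(9,j)·(-2)^j·(3t)^(9-j); the t^2 term has j = 7.
C(9,7) = 36.
Coefficient = C(9,7) · (-2)^7 · 3^2 = 36 · (-128) · 9 = -41472.

-41472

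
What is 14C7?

3432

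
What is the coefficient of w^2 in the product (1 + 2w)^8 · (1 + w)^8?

Coefficient of w^2 = Σ_{j} C(8,j)·2^j·C(8,2-j)·1^(2-j) for j from 0 to 2.
= 28 + 128 + 112 = 268.

268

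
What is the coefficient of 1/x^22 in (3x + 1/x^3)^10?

405

General term: C(10,j)·(3x)^j·(1/x^3)^(10-j), with x-exponent 1j − 3(10−j) = 4j − 30.
Set 4j − 30 = -22: j = 2.
C(10,2) = 45; 3^2 = 9; 1^8 = 1.
Coefficient = 45 · 9 · 1 = 405.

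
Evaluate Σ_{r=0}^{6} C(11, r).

1486

1 + 11 + 55 + 165 + 330 + 462 + 462 = 1486.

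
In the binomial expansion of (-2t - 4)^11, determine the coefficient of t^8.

The general term is C(11,j)·(-2t)^j·(-4)^(11-j); the t^8 term has j = 8.
C(11,8) = 165.
Coefficient = C(11,8) · (-2)^8 · (-4)^3 = 165 · 256 · (-64) = -2703360.

-2703360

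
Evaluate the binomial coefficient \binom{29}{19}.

20030010

C(29,19) = C(29,10) by symmetry.
C(29,10) = (29·28·27·26·25·24·23·22·21·20) / 10! = 72684900288000 / 3628800 = 20030010.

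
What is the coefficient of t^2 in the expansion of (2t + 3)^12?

The general term is C(12,j)·(2t)^j·(3)^(12-j); the t^2 term has j = 2.
C(12,2) = 66.
Coefficient = C(12,2) · 2^2 · 3^10 = 66 · 4 · 59049 = 15588936.

15588936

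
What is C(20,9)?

C(20,9) = (20·19·18·17·16·15·14·13·12) / 9! = 60949324800 / 362880 = 167960.

167960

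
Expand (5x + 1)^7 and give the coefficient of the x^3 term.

4375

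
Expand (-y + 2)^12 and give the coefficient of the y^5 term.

-101376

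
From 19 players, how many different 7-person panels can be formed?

50388

This is C(19,7) = 50388.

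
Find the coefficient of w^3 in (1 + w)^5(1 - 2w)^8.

-38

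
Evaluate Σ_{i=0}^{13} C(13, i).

Setting x = 1 in (1+x)^13 gives Σ C(13,i) = 2^13 = 8192.

8192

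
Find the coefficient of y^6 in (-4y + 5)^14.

The general term is C(14,j)·(-4y)^j·(5)^(14-j); the y^6 term has j = 6.
C(14,6) = 3003.
Coefficient = C(14,6) · (-4)^6 · 5^8 = 3003 · 4096 · 390625 = 4804800000000.

4804800000000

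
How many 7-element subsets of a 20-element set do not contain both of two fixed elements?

68952

All 7-subsets: C(20,7) = 77520. Those containing both fixed elements: C(18,5) = 8568.
77520 − 8568 = 68952.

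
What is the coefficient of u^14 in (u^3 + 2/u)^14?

439296

General term: C(14,j)·(u^3)^j·(2/u)^(14-j), with u-exponent 3j − 1(14−j) = 4j − 14.
Set 4j − 14 = 14: j = 7.
C(14,7) = 3432; 1^7 = 1; 2^7 = 128.
Coefficient = 3432 · 1 · 128 = 439296.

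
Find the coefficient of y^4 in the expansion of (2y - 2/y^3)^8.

-2048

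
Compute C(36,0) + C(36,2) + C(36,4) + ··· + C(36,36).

Half of (1+1)^36 + (1−1)^36 gives the even-index sum: 2^35 = 34359738368.

34359738368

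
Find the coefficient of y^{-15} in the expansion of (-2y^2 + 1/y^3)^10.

-960

General term: C(10,j)·(-2y^2)^j·(1/y^3)^(10-j), with y-exponent 2j − 3(10−j) = 5j − 30.
Set 5j − 30 = -15: j = 3.
C(10,3) = 120; (-2)^3 = -8; 1^7 = 1.
Coefficient = 120 · (-8) · 1 = -960.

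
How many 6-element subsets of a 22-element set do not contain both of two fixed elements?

69768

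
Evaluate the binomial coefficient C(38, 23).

C(38,23) = C(38,15) by symmetry.
C(38,15) = (38·37·36·35·34·33·32·31·30·29·28·27·26·25·24) / 15! = 20231404874494894080000 / 1307674368000 = 15471286560.

15471286560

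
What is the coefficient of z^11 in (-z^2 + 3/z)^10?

-3240

General term: C(10,j)·(-z^2)^j·(3/z)^(10-j), with z-exponent 2j − 1(10−j) = 3j − 10.
Set 3j − 10 = 11: j = 7.
C(10,7) = 120; (-1)^7 = -1; 3^3 = 27.
Coefficient = 120 · (-1) · 27 = -3240.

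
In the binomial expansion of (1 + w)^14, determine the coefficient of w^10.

The general term is C(14,j)·(1)^j·(w)^(14-j); the w^10 term has j = 4.
C(14,4) = 1001.
Coefficient = C(14,4) = 1001.

1001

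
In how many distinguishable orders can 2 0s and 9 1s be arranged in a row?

55

Choose positions for the 0s: C(11,2) = 55.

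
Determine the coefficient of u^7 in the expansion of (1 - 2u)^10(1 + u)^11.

810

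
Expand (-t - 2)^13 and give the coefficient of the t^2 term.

-159744

The general term is C(13,j)·(-t)^j·(-2)^(13-j); the t^2 term has j = 2.
C(13,2) = 78.
Coefficient = C(13,2) · (-2)^11 = 78 · (-2048) = -159744.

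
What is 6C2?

15

C(6,2) = (6·5) / 2! = 30 / 2 = 15.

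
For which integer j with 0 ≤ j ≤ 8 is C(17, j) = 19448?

7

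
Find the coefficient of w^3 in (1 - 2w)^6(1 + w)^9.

Coefficient of w^3 = Σ_{j} C(6,j)·(-2)^j·C(9,3-j)·1^(3-j) for j from 0 to 3.
= 84 + (-432) + 540 + (-160) = 32.

32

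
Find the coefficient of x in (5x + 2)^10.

25600

The general term is C(10,j)·(5x)^j·(2)^(10-j); the x^1 term has j = 1.
C(10,1) = 10.
Coefficient = C(10,1) · 5^1 · 2^9 = 10 · 5 · 512 = 25600.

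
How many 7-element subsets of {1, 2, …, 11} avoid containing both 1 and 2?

All 7-subsets: C(11,7) = 330. Those containing both fixed elements: C(9,5) = 126.
330 − 126 = 204.

204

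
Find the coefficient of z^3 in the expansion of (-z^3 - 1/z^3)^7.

-35

General term: C(7,j)·(-z^3)^j·(-1/z^3)^(7-j), with z-exponent 3j − 3(7−j) = 6j − 21.
Set 6j − 21 = 3: j = 4.
C(7,4) = 35; (-1)^4 = 1; (-1)^3 = -1.
Coefficient = 35 · 1 · (-1) = -35.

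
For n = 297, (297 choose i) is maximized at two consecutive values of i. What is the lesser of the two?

For odd n = 297, C(297,i) peaks at i = (n−1)/2 and (n+1)/2; the lesser is 148.

148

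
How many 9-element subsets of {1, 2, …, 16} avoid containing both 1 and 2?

All 9-subsets: C(16,9) = 11440. Those containing both fixed elements: C(14,7) = 3432.
11440 − 3432 = 8008.

8008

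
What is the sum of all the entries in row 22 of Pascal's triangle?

4194304

Setting x = 1 in (1+x)^22 gives Σ C(22,r) = 2^22 = 4194304.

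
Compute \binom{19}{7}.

C(19,7) = (19·18·17·16·15·14·13) / 7! = 253955520 / 5040 = 50388.

50388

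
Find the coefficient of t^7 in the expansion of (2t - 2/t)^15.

44728320

General term: C(15,j)·(2t)^j·(-2/t)^(15-j), with t-exponent 1j − 1(15−j) = 2j − 15.
Set 2j − 15 = 7: j = 11.
C(15,11) = 1365; 2^11 = 2048; (-2)^4 = 16.
Coefficient = 1365 · 2048 · 16 = 44728320.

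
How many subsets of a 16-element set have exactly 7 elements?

11440

Choose the 7 positions: C(16,7) = 11440.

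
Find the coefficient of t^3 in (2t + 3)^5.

The general term is C(5,j)·(2t)^j·(3)^(5-j); the t^3 term has j = 3.
C(5,3) = 10.
Coefficient = C(5,3) · 2^3 · 3^2 = 10 · 8 · 9 = 720.

720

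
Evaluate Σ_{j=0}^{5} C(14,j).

1 + 14 + 91 + 364 + 1001 + 2002 = 3473.

3473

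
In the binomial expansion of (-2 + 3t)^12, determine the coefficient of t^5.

The general term is C(12,j)·(-2)^j·(3t)^(12-j); the t^5 term has j = 7.
C(12,7) = 792.
Coefficient = C(12,7) · (-2)^7 · 3^5 = 792 · (-128) · 243 = -24634368.

-24634368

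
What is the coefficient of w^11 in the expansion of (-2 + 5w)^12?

The general term is C(12,j)·(-2)^j·(5w)^(12-j); the w^11 term has j = 1.
C(12,1) = 12.
Coefficient = C(12,1) · (-2)^1 · 5^11 = 12 · (-2) · 48828125 = -1171875000.

-1171875000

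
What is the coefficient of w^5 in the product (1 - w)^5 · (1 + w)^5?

0

Coefficient of w^5 = Σ_{j} C(5,j)·(-1)^j·C(5,5-j)·1^(5-j) for j from 0 to 5.
= 1 + (-25) + 100 + (-100) + 25 + (-1) = 0.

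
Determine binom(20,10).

184756

C(20,10) = (20·19·18·17·16·15·14·13·12·11) / 10! = 670442572800 / 3628800 = 184756.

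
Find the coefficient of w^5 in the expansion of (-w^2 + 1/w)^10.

-252

General term: C(10,j)·(-w^2)^j·(1/w)^(10-j), with w-exponent 2j − 1(10−j) = 3j − 10.
Set 3j − 10 = 5: j = 5.
C(10,5) = 252; (-1)^5 = -1; 1^5 = 1.
Coefficient = 252 · (-1) · 1 = -252.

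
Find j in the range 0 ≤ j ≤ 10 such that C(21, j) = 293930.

C(21,j) increases on 0 ≤ j ≤ 10. C(21,8) = 203490 and C(21,9) = 293930, so j = 9.

9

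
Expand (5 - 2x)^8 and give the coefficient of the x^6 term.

44800

The general term is C(8,j)·(5)^j·(-2x)^(8-j); the x^6 term has j = 2.
C(8,2) = 28.
Coefficient = C(8,2) · 5^2 · (-2)^6 = 28 · 25 · 64 = 44800.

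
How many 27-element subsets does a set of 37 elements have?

348330136

C(37,27) = C(37,10) by symmetry.
C(37,10) = (37·36·35·34·33·32·31·30·29·28) / 10! = 1264020397516800 / 3628800 = 348330136.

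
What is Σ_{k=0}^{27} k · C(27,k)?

1811939328

Differentiating (1+x)^27 and setting x=1: Σ k·C(27,k) = 27·2^26 = 1811939328.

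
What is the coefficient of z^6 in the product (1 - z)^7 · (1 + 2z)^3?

21

Coefficient of z^6 = Σ_{j} C(7,j)·(-1)^j·C(3,6-j)·2^(6-j) for j from 3 to 6.
= (-280) + 420 + (-126) + 7 = 21.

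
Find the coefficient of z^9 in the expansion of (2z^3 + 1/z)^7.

General term: C(7,j)·(2z^3)^j·(1/z)^(7-j), with z-exponent 3j − 1(7−j) = 4j − 7.
Set 4j − 7 = 9: j = 4.
C(7,4) = 35; 2^4 = 16; 1^3 = 1.
Coefficient = 35 · 16 · 1 = 560.

560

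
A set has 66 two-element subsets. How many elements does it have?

12

n(n−1)/2 = 66 ⇒ n(n−1) = 132. Since 12·11 = 132, n = 12.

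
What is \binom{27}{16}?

13037895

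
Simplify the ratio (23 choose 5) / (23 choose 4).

19/5

C(n,k+1)/C(n,k) = (n−k)/(k+1) = (23−4)/(4+1) = 19/5.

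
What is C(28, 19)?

C(28,19) = C(28,9) by symmetry.
C(28,9) = (28·27·26·25·24·23·22·21·20) / 9! = 2506375872000 / 362880 = 6906900.

6906900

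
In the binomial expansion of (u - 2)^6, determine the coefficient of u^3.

-160

The general term is C(6,j)·(u)^j·(-2)^(6-j); the u^3 term has j = 3.
C(6,3) = 20.
Coefficient = C(6,3) · (-2)^3 = 20 · (-8) = -160.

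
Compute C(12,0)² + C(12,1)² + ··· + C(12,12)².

2704156

By Vandermonde's identity, Σ C(12,i)² = C(24,12) = 2704156.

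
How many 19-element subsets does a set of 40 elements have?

C(40,19) = (40·39·38·37·36·35·34·33·32·31·30·29·28·27·26·25·24·23·22) / 19! = 15969861751731289590988800000 / 121645100408832000 = 131282408400.

131282408400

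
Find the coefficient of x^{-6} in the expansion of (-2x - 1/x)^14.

16016

General term: C(14,j)·(-2x)^j·(-1/x)^(14-j), with x-exponent 1j − 1(14−j) = 2j − 14.
Set 2j − 14 = -6: j = 4.
C(14,4) = 1001; (-2)^4 = 16; (-1)^10 = 1.
Coefficient = 1001 · 16 · 1 = 16016.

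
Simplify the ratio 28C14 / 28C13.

15/14

C(n,k+1)/C(n,k) = (n−k)/(k+1) = (28−13)/(13+1) = 15/14.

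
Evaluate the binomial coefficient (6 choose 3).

20

C(6,3) = (6·5·4) / 3! = 120 / 6 = 20.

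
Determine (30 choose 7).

2035800

C(30,7) = (30·29·28·27·26·25·24) / 7! = 10260432000 / 5040 = 2035800.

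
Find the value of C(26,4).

14950

C(26,4) = (26·25·24·23) / 4! = 358800 / 24 = 14950.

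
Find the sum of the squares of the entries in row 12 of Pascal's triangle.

2704156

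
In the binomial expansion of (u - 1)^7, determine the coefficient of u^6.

The general term is C(7,j)·(u)^j·(-1)^(7-j); the u^6 term has j = 6.
C(7,6) = 7.
Coefficient = C(7,6) · (-1)^1 = 7 · (-1) = -7.

-7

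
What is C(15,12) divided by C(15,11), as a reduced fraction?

C(n,k+1)/C(n,k) = (n−k)/(k+1) = (15−11)/(11+1) = 4/12 = 1/3.

1/3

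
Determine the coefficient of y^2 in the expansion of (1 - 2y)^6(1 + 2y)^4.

-12

Coefficient of y^2 = Σ_{j} C(6,j)·(-2)^j·C(4,2-j)·2^(2-j) for j from 0 to 2.
= 24 + (-96) + 60 = -12.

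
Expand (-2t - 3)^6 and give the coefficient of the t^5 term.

The general term is C(6,j)·(-2t)^j·(-3)^(6-j); the t^5 term has j = 5.
C(6,5) = 6.
Coefficient = C(6,5) · (-2)^5 · (-3)^1 = 6 · (-32) · (-3) = 576.

576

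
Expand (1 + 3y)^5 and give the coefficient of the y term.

15

The general term is C(5,j)·(1)^j·(3y)^(5-j); the y^1 term has j = 4.
C(5,4) = 5.
Coefficient = C(5,4) · 3^1 = 5 · 3 = 15.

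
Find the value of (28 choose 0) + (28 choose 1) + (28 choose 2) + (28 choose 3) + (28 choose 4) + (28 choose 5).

122438

1 + 28 + 378 + 3276 + 20475 + 98280 = 122438.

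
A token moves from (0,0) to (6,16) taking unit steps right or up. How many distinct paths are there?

Each path is a sequence of 22 steps with 6 rights: C(22,6) = 74613.

74613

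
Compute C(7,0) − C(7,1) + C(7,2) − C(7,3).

-20

The partial alternating sum Σ_{k=0}^{3} (−1)^k C(7,k) = (−1)^3 C(6,3) = -20.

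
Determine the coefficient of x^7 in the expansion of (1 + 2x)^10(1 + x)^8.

614680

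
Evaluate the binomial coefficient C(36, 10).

254186856

C(36,10) = (36·35·34·33·32·31·30·29·28·27) / 10! = 922393263052800 / 3628800 = 254186856.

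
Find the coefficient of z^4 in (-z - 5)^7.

The general term is C(7,j)·(-z)^j·(-5)^(7-j); the z^4 term has j = 4.
C(7,4) = 35.
Coefficient = C(7,4) · (-5)^3 = 35 · (-125) = -4375.

-4375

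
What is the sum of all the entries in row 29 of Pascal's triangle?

The entries of row 29 sum to 2^29 = 536870912.

536870912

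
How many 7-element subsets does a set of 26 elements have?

657800

C(26,7) = (26·25·24·23·22·21·20) / 7! = 3315312000 / 5040 = 657800.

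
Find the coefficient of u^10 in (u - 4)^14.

The general term is C(14,j)·(u)^j·(-4)^(14-j); the u^10 term has j = 10.
C(14,10) = 1001.
Coefficient = C(14,10) · (-4)^4 = 1001 · 256 = 256256.

256256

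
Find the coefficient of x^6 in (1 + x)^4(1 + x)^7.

462

Coefficient of x^6 = Σ_{j} C(4,j)·C(7,6-j) for j from 0 to 4.
= 7 + 84 + 210 + 140 + 21 = 462.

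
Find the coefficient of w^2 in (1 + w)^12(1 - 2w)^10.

6

Coefficient of w^2 = Σ_{j} C(12,j)·1^j·C(10,2-j)·(-2)^(2-j) for j from 0 to 2.
= 180 + (-240) + 66 = 6.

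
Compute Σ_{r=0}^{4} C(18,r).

4048

1 + 18 + 153 + 816 + 3060 = 4048.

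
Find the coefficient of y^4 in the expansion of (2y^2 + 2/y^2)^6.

General term: C(6,j)·(2y^2)^j·(2/y^2)^(6-j), with y-exponent 2j − 2(6−j) = 4j − 12.
Set 4j − 12 = 4: j = 4.
C(6,4) = 15; 2^4 = 16; 2^2 = 4.
Coefficient = 15 · 16 · 4 = 960.

960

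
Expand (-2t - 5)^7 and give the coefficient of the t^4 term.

-70000

The general term is C(7,j)·(-2t)^j·(-5)^(7-j); the t^4 term has j = 4.
C(7,4) = 35.
Coefficient = C(7,4) · (-2)^4 · (-5)^3 = 35 · 16 · (-125) = -70000.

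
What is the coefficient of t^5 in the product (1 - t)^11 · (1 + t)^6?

Coefficient of t^5 = Σ_{j} C(11,j)·(-1)^j·C(6,5-j)·1^(5-j) for j from 0 to 5.
= 6 + (-165) + 1100 + (-2475) + 1980 + (-462) = -16.

-16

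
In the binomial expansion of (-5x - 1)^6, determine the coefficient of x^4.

9375

The general term is C(6,j)·(-5x)^j·(-1)^(6-j); the x^4 term has j = 4.
C(6,4) = 15.
Coefficient = C(6,4) · (-5)^4 = 15 · 625 = 9375.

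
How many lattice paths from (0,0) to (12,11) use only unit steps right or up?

Each path is a sequence of 23 steps with 12 rights: C(23,12) = 1352078.

1352078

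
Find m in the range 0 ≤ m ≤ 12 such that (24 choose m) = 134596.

6

C(24,m) increases on 0 ≤ m ≤ 12. C(24,5) = 42504 and C(24,6) = 134596, so m = 6.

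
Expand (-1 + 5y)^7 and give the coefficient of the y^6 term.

-109375

The general term is C(7,j)·(-1)^j·(5y)^(7-j); the y^6 term has j = 1.
C(7,1) = 7.
Coefficient = C(7,1) · (-1)^1 · 5^6 = 7 · (-1) · 15625 = -109375.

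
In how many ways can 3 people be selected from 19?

This is C(19,3) = 969.

969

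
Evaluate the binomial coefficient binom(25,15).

C(25,15) = C(25,10) by symmetry.
C(25,10) = (25·24·23·22·21·20·19·18·17·16) / 10! = 11861676288000 / 3628800 = 3268760.

3268760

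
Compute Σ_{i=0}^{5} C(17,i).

9402

1 + 17 + 136 + 680 + 2380 + 6188 = 9402.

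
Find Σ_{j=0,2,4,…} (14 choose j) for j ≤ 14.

Even-j terms of row 14 sum to 2^13 = 8192.

8192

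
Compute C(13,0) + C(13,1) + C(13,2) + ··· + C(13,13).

The entries of row 13 sum to 2^13 = 8192.

8192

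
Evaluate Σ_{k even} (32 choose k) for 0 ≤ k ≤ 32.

Even-k terms of row 32 sum to 2^31 = 2147483648.

2147483648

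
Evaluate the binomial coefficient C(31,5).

C(31,5) = (31·30·29·28·27) / 5! = 20389320 / 120 = 169911.

169911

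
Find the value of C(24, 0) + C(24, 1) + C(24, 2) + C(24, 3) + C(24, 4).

12951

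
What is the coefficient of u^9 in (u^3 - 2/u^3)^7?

General term: C(7,j)·(u^3)^j·(-2/u^3)^(7-j), with u-exponent 3j − 3(7−j) = 6j − 21.
Set 6j − 21 = 9: j = 5.
C(7,5) = 21; 1^5 = 1; (-2)^2 = 4.
Coefficient = 21 · 1 · 4 = 84.

84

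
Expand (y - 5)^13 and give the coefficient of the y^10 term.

The general term is C(13,j)·(y)^j·(-5)^(13-j); the y^10 term has j = 10.
C(13,10) = 286.
Coefficient = C(13,10) · (-5)^3 = 286 · (-125) = -35750.

-35750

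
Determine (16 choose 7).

C(16,7) = (16·15·14·13·12·11·10) / 7! = 57657600 / 5040 = 11440.

11440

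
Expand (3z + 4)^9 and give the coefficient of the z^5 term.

7838208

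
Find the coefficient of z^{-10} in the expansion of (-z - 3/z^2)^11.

-721710

General term: C(11,j)·(-z)^j·(-3/z^2)^(11-j), with z-exponent 1j − 2(11−j) = 3j − 22.
Set 3j − 22 = -10: j = 4.
C(11,4) = 330; (-1)^4 = 1; (-3)^7 = -2187.
Coefficient = 330 · 1 · (-2187) = -721710.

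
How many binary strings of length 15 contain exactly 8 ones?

Choose the 8 positions: C(15,8) = 6435.

6435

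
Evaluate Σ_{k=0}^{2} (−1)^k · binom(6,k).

The partial alternating sum Σ_{k=0}^{2} (−1)^k C(6,k) = (−1)^2 C(5,2) = 10.

10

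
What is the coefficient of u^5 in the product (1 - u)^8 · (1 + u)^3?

Coefficient of u^5 = Σ_{j} C(8,j)·(-1)^j·C(3,5-j)·1^(5-j) for j from 2 to 5.
= 28 + (-168) + 210 + (-56) = 14.

14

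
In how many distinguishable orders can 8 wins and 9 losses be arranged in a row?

24310

Choose positions for the wins: C(17,8) = 24310.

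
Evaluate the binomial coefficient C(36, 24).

C(36,24) = C(36,12) by symmetry.
C(36,12) = (36·35·34·33·32·31·30·29·28·27·26·25) / 12! = 599555620984320000 / 479001600 = 1251677700.

1251677700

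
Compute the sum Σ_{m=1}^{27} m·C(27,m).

Differentiating (1+x)^27 and setting x=1: Σ m·C(27,m) = 27·2^26 = 1811939328.

1811939328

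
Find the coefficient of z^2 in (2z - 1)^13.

The general term is C(13,j)·(2z)^j·(-1)^(13-j); the z^2 term has j = 2.
C(13,2) = 78.
Coefficient = C(13,2) · 2^2 · (-1)^11 = 78 · 4 · (-1) = -312.

-312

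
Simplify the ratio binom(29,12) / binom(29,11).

C(n,k+1)/C(n,k) = (n−k)/(k+1) = (29−11)/(11+1) = 18/12 = 3/2.

3/2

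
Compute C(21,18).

C(21,18) = C(21,3) by symmetry.
C(21,3) = (21·20·19) / 3! = 7980 / 6 = 1330.

1330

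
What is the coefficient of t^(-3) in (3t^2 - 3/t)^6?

-4374

General term: C(6,j)·(3t^2)^j·(-3/t)^(6-j), with t-exponent 2j − 1(6−j) = 3j − 6.
Set 3j − 6 = -3: j = 1.
C(6,1) = 6; 3^1 = 3; (-3)^5 = -243.
Coefficient = 6 · 3 · (-243) = -4374.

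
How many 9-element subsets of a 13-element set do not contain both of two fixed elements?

All 9-subsets: C(13,9) = 715. Those containing both fixed elements: C(11,7) = 330.
715 − 330 = 385.

385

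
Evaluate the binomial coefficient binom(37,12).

1852482996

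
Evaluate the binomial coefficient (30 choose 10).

C(30,10) = (30·29·28·27·26·25·24·23·22·21) / 10! = 109027350432000 / 3628800 = 30045015.

30045015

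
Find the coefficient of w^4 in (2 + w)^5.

10

The general term is C(5,j)·(2)^j·(w)^(5-j); the w^4 term has j = 1.
C(5,1) = 5.
Coefficient = C(5,1) · 2^1 = 5 · 2 = 10.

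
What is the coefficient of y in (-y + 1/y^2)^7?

General term: C(7,j)·(-y)^j·(1/y^2)^(7-j), with y-exponent 1j − 2(7−j) = 3j − 14.
Set 3j − 14 = 1: j = 5.
C(7,5) = 21; (-1)^5 = -1; 1^2 = 1.
Coefficient = 21 · (-1) · 1 = -21.

-21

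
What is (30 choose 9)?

14307150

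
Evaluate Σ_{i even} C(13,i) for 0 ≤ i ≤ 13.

Half of (1+1)^13 + (1−1)^13 gives the even-index sum: 2^12 = 4096.

4096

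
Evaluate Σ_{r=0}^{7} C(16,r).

1 + 16 + 120 + 560 + 1820 + 4368 + 8008 + 11440 = 26333.

26333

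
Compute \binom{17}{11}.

C(17,11) = C(17,6) by symmetry.
C(17,6) = (17·16·15·14·13·12) / 6! = 8910720 / 720 = 12376.

12376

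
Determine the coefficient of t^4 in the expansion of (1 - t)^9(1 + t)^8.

28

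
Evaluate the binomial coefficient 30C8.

C(30,8) = (30·29·28·27·26·25·24·23) / 8! = 235989936000 / 40320 = 5852925.

5852925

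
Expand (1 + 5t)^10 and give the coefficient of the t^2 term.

The general term is C(10,j)·(1)^j·(5t)^(10-j); the t^2 term has j = 8.
C(10,8) = 45.
Coefficient = C(10,8) · 5^2 = 45 · 25 = 1125.

1125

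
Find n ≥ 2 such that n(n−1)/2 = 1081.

47

n(n−1)/2 = 1081 ⇒ n(n−1) = 2162. Since 47·46 = 2162, n = 47.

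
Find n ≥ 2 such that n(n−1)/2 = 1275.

n(n−1)/2 = 1275 ⇒ n(n−1) = 2550. Since 51·50 = 2550, n = 51.

51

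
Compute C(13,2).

78

C(13,2) = (13·12) / 2! = 156 / 2 = 78.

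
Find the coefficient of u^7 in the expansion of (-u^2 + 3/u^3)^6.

-18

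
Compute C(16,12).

1820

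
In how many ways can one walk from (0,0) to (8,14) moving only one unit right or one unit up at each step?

Each path is a sequence of 22 steps with 8 rights: C(22,8) = 319770.

319770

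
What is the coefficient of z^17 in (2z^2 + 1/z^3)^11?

11264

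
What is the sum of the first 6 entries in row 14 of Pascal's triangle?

3473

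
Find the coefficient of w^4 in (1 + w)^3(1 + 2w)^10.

Coefficient of w^4 = Σ_{j} C(3,j)·1^j·C(10,4-j)·2^(4-j) for j from 0 to 3.
= 3360 + 2880 + 540 + 20 = 6800.

6800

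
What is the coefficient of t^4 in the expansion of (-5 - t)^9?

-393750

The general term is C(9,j)·(-5)^j·(-t)^(9-j); the t^4 term has j = 5.
C(9,5) = 126.
Coefficient = C(9,5) · (-5)^5 = 126 · (-3125) = -393750.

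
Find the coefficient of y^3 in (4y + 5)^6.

The general term is C(6,j)·(4y)^j·(5)^(6-j); the y^3 term has j = 3.
C(6,3) = 20.
Coefficient = C(6,3) · 4^3 · 5^3 = 20 · 64 · 125 = 160000.

160000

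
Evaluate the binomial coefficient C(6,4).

C(6,4) = C(6,2) by symmetry.
C(6,2) = (6·5) / 2! = 30 / 2 = 15.

15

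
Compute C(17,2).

136

C(17,2) = (17·16) / 2! = 272 / 2 = 136.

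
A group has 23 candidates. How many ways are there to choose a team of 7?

245157

This is C(23,7) = 245157.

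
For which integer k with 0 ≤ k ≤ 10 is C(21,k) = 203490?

8

C(21,k) increases on 0 ≤ k ≤ 10. C(21,7) = 116280 and C(21,8) = 203490, so k = 8.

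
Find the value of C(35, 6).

C(35,6) = (35·34·33·32·31·30) / 6! = 1168675200 / 720 = 1623160.

1623160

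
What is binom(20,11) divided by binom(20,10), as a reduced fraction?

C(n,k+1)/C(n,k) = (n−k)/(k+1) = (20−10)/(10+1) = 10/11.

10/11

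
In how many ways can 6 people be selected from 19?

This is C(19,6) = 27132.

27132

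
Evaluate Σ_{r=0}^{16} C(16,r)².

Σ C(16,r)² is the coefficient of x^16 in (1+x)^16(1+x)^16 = (1+x)^32, i.e. C(32,16) = 601080390.

601080390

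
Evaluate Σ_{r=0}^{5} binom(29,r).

146596

1 + 29 + 406 + 3654 + 23751 + 118755 = 146596.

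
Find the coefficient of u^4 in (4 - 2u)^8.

The general term is C(8,j)·(4)^j·(-2u)^(8-j); the u^4 term has j = 4.
C(8,4) = 70.
Coefficient = C(8,4) · 4^4 · (-2)^4 = 70 · 256 · 16 = 286720.

286720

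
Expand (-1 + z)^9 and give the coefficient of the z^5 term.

126

The general term is C(9,j)·(-1)^j·(z)^(9-j); the z^5 term has j = 4.
C(9,4) = 126.
Coefficient = C(9,4) = 126.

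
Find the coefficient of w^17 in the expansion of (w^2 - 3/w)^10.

General term: C(10,j)·(w^2)^j·(-3/w)^(10-j), with w-exponent 2j − 1(10−j) = 3j − 10.
Set 3j − 10 = 17: j = 9.
C(10,9) = 10; 1^9 = 1; (-3)^1 = -3.
Coefficient = 10 · 1 · (-3) = -30.

-30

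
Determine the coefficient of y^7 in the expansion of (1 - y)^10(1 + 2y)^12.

8088

Coefficient of y^7 = Σ_{j} C(10,j)·(-1)^j·C(12,7-j)·2^(7-j) for j from 0 to 7.
= 101376 + (-591360) + 1140480 + (-950400) + 369600 + (-66528) + 5040 + (-120) = 8088.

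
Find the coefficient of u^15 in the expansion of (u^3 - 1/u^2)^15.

5005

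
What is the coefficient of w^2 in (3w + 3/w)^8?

General term: C(8,j)·(3w)^j·(3/w)^(8-j), with w-exponent 1j − 1(8−j) = 2j − 8.
Set 2j − 8 = 2: j = 5.
C(8,5) = 56; 3^5 = 243; 3^3 = 27.
Coefficient = 56 · 243 · 27 = 367416.

367416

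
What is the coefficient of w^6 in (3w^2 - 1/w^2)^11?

General term: C(11,j)·(3w^2)^j·(-1/w^2)^(11-j), with w-exponent 2j − 2(11−j) = 4j − 22.
Set 4j − 22 = 6: j = 7.
C(11,7) = 330; 3^7 = 2187; (-1)^4 = 1.
Coefficient = 330 · 2187 · 1 = 721710.

721710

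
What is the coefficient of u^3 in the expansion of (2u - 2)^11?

The general term is C(11,j)·(2u)^j·(-2)^(11-j); the u^3 term has j = 3.
C(11,3) = 165.
Coefficient = C(11,3) · 2^3 · (-2)^8 = 165 · 8 · 256 = 337920.

337920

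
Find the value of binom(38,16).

22239974430

C(38,16) = (38·37·36·35·34·33·32·31·30·29·28·27·26·25·24·23) / 16! = 465322312113382563840000 / 20922789888000 = 22239974430.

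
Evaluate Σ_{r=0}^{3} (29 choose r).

4090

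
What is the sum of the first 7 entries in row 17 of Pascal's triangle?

21778

1 + 17 + 136 + 680 + 2380 + 6188 + 12376 = 21778.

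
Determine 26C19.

657800

C(26,19) = C(26,7) by symmetry.
C(26,7) = (26·25·24·23·22·21·20) / 7! = 3315312000 / 5040 = 657800.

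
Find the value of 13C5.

1287

C(13,5) = (13·12·11·10·9) / 5! = 154440 / 120 = 1287.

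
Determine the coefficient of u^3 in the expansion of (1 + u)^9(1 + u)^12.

Coefficient of u^3 = Σ_{j} C(9,j)·C(12,3-j) for j from 0 to 3.
= 220 + 594 + 432 + 84 = 1330.

1330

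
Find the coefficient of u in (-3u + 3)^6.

The general term is C(6,j)·(-3u)^j·(3)^(6-j); the u^1 term has j = 1.
C(6,1) = 6.
Coefficient = C(6,1) · (-3)^1 · 3^5 = 6 · (-3) · 243 = -4374.

-4374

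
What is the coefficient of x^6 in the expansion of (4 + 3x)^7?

20412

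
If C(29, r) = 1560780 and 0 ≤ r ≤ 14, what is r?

7

C(29,r) increases on 0 ≤ r ≤ 14. C(29,6) = 475020 and C(29,7) = 1560780, so r = 7.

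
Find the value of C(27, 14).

C(27,14) = C(27,13) by symmetry.
C(27,13) = (27·26·25·24·23·22·21·20·19·18·17·16·15) / 13! = 124903451312640000 / 6227020800 = 20058300.

20058300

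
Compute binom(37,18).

17672631900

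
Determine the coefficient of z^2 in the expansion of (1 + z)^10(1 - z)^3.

Coefficient of z^2 = Σ_{j} C(10,j)·1^j·C(3,2-j)·(-1)^(2-j) for j from 0 to 2.
= 3 + (-30) + 45 = 18.

18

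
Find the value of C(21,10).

352716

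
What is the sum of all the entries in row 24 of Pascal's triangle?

The entries of row 24 sum to 2^24 = 16777216.

16777216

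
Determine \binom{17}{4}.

2380

C(17,4) = (17·16·15·14) / 4! = 57120 / 24 = 2380.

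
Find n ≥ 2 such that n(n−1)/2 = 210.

21

n(n−1)/2 = 210 ⇒ n(n−1) = 420. Since 21·20 = 420, n = 21.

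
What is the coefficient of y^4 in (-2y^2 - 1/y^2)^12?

101376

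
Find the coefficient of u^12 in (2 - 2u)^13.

106496

The general term is C(13,j)·(2)^j·(-2u)^(13-j); the u^12 term has j = 1.
C(13,1) = 13.
Coefficient = C(13,1) · 2^1 · (-2)^12 = 13 · 2 · 4096 = 106496.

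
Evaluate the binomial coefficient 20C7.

77520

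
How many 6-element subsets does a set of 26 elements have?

230230

C(26,6) = (26·25·24·23·22·21) / 6! = 165765600 / 720 = 230230.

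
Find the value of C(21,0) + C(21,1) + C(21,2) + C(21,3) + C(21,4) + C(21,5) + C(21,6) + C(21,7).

198440

1 + 21 + 210 + 1330 + 5985 + 20349 + 54264 + 116280 = 198440.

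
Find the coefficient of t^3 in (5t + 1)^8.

The general term is C(8,j)·(5t)^j·(1)^(8-j); the t^3 term has j = 3.
C(8,3) = 56.
Coefficient = C(8,3) · 5^3 = 56 · 125 = 7000.

7000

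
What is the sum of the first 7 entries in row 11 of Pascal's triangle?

1 + 11 + 55 + 165 + 330 + 462 + 462 = 1486.

1486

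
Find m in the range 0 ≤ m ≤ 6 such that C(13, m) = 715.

4

C(13,m) increases on 0 ≤ m ≤ 6. C(13,3) = 286 and C(13,4) = 715, so m = 4.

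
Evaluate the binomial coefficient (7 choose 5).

21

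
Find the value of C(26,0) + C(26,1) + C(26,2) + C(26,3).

1 + 26 + 325 + 2600 = 2952.

2952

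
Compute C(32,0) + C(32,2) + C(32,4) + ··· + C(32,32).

2147483648

Even-i terms of row 32 sum to 2^31 = 2147483648.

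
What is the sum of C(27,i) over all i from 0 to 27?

134217728

The entries of row 27 sum to 2^27 = 134217728.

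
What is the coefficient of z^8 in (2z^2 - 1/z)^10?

13440

General term: C(10,j)·(2z^2)^j·(-1/z)^(10-j), with z-exponent 2j − 1(10−j) = 3j − 10.
Set 3j − 10 = 8: j = 6.
C(10,6) = 210; 2^6 = 64; (-1)^4 = 1.
Coefficient = 210 · 64 · 1 = 13440.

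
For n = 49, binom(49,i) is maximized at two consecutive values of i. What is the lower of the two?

For odd n = 49, C(49,i) peaks at i = (n−1)/2 and (n+1)/2; the lower is 24.

24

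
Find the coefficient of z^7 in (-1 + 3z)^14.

The general term is C(14,j)·(-1)^j·(3z)^(14-j); the z^7 term has j = 7.
C(14,7) = 3432.
Coefficient = C(14,7) · (-1)^7 · 3^7 = 3432 · (-1) · 2187 = -7505784.

-7505784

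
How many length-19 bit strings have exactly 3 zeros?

969

Choose the 3 positions: C(19,3) = 969.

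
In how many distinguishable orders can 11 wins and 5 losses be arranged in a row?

4368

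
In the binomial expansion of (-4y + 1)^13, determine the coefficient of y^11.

-327155712

The general term is C(13,j)·(-4y)^j·(1)^(13-j); the y^11 term has j = 11.
C(13,11) = 78.
Coefficient = C(13,11) · (-4)^11 = 78 · (-4194304) = -327155712.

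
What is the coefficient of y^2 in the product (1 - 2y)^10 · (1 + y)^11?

15

Coefficient of y^2 = Σ_{j} C(10,j)·(-2)^j·C(11,2-j)·1^(2-j) for j from 0 to 2.
= 55 + (-220) + 180 = 15.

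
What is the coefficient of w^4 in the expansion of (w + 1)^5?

5

The general term is C(5,j)·(w)^j·(1)^(5-j); the w^4 term has j = 4.
C(5,4) = 5.
Coefficient = C(5,4) = 5.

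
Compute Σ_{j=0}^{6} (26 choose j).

313912

1 + 26 + 325 + 2600 + 14950 + 65780 + 230230 = 313912.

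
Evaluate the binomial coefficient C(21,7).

116280

C(21,7) = (21·20·19·18·17·16·15) / 7! = 586051200 / 5040 = 116280.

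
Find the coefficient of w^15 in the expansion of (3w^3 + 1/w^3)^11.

1082565

General term: C(11,j)·(3w^3)^j·(1/w^3)^(11-j), with w-exponent 3j − 3(11−j) = 6j − 33.
Set 6j − 33 = 15: j = 8.
C(11,8) = 165; 3^8 = 6561; 1^3 = 1.
Coefficient = 165 · 6561 · 1 = 1082565.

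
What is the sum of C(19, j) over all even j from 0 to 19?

262144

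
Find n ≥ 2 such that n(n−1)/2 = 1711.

59

n(n−1)/2 = 1711 ⇒ n(n−1) = 3422. Since 59·58 = 3422, n = 59.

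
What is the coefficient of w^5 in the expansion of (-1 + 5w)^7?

The general term is C(7,j)·(-1)^j·(5w)^(7-j); the w^5 term has j = 2.
C(7,2) = 21.
Coefficient = C(7,2) · 5^5 = 21 · 3125 = 65625.

65625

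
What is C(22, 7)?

170544

C(22,7) = (22·21·20·19·18·17·16) / 7! = 859541760 / 5040 = 170544.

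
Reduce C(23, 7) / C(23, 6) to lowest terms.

C(n,k+1)/C(n,k) = (n−k)/(k+1) = (23−6)/(6+1) = 17/7.

17/7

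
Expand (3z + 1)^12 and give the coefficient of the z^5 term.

192456

The general term is C(12,j)·(3z)^j·(1)^(12-j); the z^5 term has j = 5.
C(12,5) = 792.
Coefficient = C(12,5) · 3^5 = 792 · 243 = 192456.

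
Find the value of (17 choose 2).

136

C(17,2) = (17·16) / 2! = 272 / 2 = 136.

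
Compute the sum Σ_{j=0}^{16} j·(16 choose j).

524288

Differentiating (1+x)^16 and setting x=1: Σ j·C(16,j) = 16·2^15 = 524288.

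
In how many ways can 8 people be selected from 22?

319770

This is C(22,8) = 319770.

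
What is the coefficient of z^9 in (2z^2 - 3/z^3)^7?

General term: C(7,j)·(2z^2)^j·(-3/z^3)^(7-j), with z-exponent 2j − 3(7−j) = 5j − 21.
Set 5j − 21 = 9: j = 6.
C(7,6) = 7; 2^6 = 64; (-3)^1 = -3.
Coefficient = 7 · 64 · (-3) = -1344.

-1344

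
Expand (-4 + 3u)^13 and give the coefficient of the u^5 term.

20495794176

The general term is C(13,j)·(-4)^j·(3u)^(13-j); the u^5 term has j = 8.
C(13,8) = 1287.
Coefficient = C(13,8) · (-4)^8 · 3^5 = 1287 · 65536 · 243 = 20495794176.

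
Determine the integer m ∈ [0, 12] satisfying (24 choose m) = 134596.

6

C(24,m) increases on 0 ≤ m ≤ 12. C(24,5) = 42504 and C(24,6) = 134596, so m = 6.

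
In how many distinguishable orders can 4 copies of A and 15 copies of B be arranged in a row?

Choose positions for the A's: C(19,4) = 3876.

3876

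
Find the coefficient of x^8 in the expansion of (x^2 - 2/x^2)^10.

General term: C(10,j)·(x^2)^j·(-2/x^2)^(10-j), with x-exponent 2j − 2(10−j) = 4j − 20.
Set 4j − 20 = 8: j = 7.
C(10,7) = 120; 1^7 = 1; (-2)^3 = -8.
Coefficient = 120 · 1 · (-8) = -960.

-960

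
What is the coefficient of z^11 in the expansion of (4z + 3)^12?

150994944

The general term is C(12,j)·(4z)^j·(3)^(12-j); the z^11 term has j = 11.
C(12,11) = 12.
Coefficient = C(12,11) · 4^11 · 3^1 = 12 · 4194304 · 3 = 150994944.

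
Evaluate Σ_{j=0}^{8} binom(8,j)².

Σ C(8,j)² is the coefficient of x^8 in (1+x)^8(1+x)^8 = (1+x)^16, i.e. C(16,8) = 12870.

12870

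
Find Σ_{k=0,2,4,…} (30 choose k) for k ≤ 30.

Even-k terms of row 30 sum to 2^29 = 536870912.

536870912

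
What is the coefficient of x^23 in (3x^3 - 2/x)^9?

General term: C(9,j)·(3x^3)^j·(-2/x)^(9-j), with x-exponent 3j − 1(9−j) = 4j − 9.
Set 4j − 9 = 23: j = 8.
C(9,8) = 9; 3^8 = 6561; (-2)^1 = -2.
Coefficient = 9 · 6561 · (-2) = -118098.

-118098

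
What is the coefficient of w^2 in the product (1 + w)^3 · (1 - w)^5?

Coefficient of w^2 = Σ_{j} C(3,j)·1^j·C(5,2-j)·(-1)^(2-j) for j from 0 to 2.
= 10 + (-15) + 3 = -2.

-2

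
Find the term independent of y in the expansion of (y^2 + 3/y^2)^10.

General term: C(10,j)·(y^2)^j·(3/y^2)^(10-j), with y-exponent 2j − 2(10−j) = 4j − 20.
Set 4j − 20 = 0: j = 5.
C(10,5) = 252; 1^5 = 1; 3^5 = 243.
Coefficient = 252 · 1 · 243 = 61236.

61236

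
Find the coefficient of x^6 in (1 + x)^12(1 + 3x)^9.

1783896

Coefficient of x^6 = Σ_{j} C(12,j)·1^j·C(9,6-j)·3^(6-j) for j from 0 to 6.
= 61236 + 367416 + 673596 + 498960 + 160380 + 21384 + 924 = 1783896.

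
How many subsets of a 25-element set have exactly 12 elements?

Choose the 12 positions: C(25,12) = 5200300.

5200300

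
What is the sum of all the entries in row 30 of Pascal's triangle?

The entries of row 30 sum to 2^30 = 1073741824.

1073741824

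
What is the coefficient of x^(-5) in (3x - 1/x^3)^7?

General term: C(7,j)·(3x)^j·(-1/x^3)^(7-j), with x-exponent 1j − 3(7−j) = 4j − 21.
Set 4j − 21 = -5: j = 4.
C(7,4) = 35; 3^4 = 81; (-1)^3 = -1.
Coefficient = 35 · 81 · (-1) = -2835.

-2835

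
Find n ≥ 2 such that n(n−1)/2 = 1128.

n(n−1)/2 = 1128 ⇒ n(n−1) = 2256. Since 48·47 = 2256, n = 48.

48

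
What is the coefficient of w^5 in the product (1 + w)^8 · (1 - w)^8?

Coefficient of w^5 = Σ_{j} C(8,j)·1^j·C(8,5-j)·(-1)^(5-j) for j from 0 to 5.
= (-56) + 560 + (-1568) + 1568 + (-560) + 56 = 0.

0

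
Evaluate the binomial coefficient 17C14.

680

C(17,14) = C(17,3) by symmetry.
C(17,3) = (17·16·15) / 3! = 4080 / 6 = 680.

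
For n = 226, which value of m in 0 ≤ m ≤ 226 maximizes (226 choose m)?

113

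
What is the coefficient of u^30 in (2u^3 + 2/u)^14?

5963776

General term: C(14,j)·(2u^3)^j·(2/u)^(14-j), with u-exponent 3j − 1(14−j) = 4j − 14.
Set 4j − 14 = 30: j = 11.
C(14,11) = 364; 2^11 = 2048; 2^3 = 8.
Coefficient = 364 · 2048 · 8 = 5963776.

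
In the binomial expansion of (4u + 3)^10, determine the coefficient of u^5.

62705664

The general term is C(10,j)·(4u)^j·(3)^(10-j); the u^5 term has j = 5.
C(10,5) = 252.
Coefficient = C(10,5) · 4^5 · 3^5 = 252 · 1024 · 243 = 62705664.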